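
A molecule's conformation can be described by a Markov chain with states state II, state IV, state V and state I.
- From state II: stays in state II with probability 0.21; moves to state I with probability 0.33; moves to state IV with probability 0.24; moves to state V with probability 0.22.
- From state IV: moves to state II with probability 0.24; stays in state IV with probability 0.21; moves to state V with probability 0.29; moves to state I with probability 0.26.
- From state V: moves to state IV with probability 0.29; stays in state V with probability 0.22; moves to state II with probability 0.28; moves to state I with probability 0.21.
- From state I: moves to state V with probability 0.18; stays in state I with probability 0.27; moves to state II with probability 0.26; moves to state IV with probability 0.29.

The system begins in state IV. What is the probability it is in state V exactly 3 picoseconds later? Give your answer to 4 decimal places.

Propagate the distribution vector 3 picoseconds from state IV.
After 0 picoseconds: (0.0000, 1.0000, 0.0000, 0.0000)
After 1 picosecond: (0.2400, 0.2100, 0.2900, 0.2600)
After 2 picoseconds: (0.2496, 0.2612, 0.2243, 0.2649)
After 3 picoseconds: (0.2468, 0.2566, 0.2277, 0.2689)
P(in state V after 3 picoseconds) = 0.2277

0.2277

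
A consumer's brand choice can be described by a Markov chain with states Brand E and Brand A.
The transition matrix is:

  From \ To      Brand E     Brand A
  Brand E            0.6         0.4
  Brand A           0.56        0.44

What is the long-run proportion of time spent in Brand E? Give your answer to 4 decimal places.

0.5833

Let the stationary distribution be π with π = πP and π_1 + π_2 = 1.
π_1 = 0.6·π_1 + 0.56·π_2
Solving with the normalization constraint gives π = (0.5833, 0.4167).
So the stationary probability of Brand E is 0.5833.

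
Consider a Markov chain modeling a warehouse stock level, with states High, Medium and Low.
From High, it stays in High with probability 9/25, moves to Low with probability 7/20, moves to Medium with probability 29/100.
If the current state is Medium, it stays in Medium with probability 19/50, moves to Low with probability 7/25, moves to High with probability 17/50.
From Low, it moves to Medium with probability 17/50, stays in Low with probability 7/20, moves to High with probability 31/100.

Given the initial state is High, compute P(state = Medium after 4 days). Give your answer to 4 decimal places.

0.3366

Propagate the distribution vector 4 days from High.
After 0 days: (1.0000, 0.0000, 0.0000)
After 1 day: (0.3600, 0.2900, 0.3500)
After 2 days: (0.3367, 0.3336, 0.3297)
After 3 days: (0.3368, 0.3365, 0.3266)
After 4 days: (0.3369, 0.3366, 0.3264)
P(in Medium after 4 days) = 0.3366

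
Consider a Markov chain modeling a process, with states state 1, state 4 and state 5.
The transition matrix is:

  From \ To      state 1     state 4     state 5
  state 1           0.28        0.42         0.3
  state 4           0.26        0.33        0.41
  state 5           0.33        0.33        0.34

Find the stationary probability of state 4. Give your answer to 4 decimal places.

Let the stationary distribution be π with π = πP and π_1 + π_2 + π_3 = 1.
π_1 = 0.28·π_1 + 0.26·π_2 + 0.33·π_3
π_2 = 0.42·π_1 + 0.33·π_2 + 0.33·π_3
Solving with the normalization constraint gives π = (0.2905, 0.3561, 0.3533).
So the stationary probability of state 4 is 0.3561.

0.3561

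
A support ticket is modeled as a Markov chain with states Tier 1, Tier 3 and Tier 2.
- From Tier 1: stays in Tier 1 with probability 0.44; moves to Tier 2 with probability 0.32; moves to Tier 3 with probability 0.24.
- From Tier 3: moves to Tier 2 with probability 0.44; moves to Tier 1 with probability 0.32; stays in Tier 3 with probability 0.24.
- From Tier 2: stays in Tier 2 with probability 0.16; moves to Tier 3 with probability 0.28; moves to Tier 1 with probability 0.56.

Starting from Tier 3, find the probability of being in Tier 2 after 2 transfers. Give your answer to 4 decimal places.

0.2784

Sum over the intermediate state after 1 transfer:
P = P(Tier 3→Tier 1)·P(Tier 1→Tier 2) + P(Tier 3→Tier 3)·P(Tier 3→Tier 2) + P(Tier 3→Tier 2)·P(Tier 2→Tier 2)
  = 0.32×0.32 + 0.24×0.44 + 0.44×0.16
  = 0.1024 + 0.1056 + 0.0704 = 0.2784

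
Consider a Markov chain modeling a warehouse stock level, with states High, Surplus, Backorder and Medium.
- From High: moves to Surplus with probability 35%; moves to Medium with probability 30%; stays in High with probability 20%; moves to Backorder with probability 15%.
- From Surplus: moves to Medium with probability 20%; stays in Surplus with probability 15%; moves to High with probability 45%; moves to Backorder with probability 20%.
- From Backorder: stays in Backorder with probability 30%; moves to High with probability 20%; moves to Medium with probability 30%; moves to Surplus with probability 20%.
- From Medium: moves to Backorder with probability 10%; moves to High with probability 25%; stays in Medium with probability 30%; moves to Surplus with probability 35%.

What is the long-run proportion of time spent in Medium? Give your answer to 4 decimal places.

0.2730

Let the stationary distribution be π with π = πP and π_1 + π_2 + π_3 + π_4 = 1.
π_1 = 0.2·π_1 + 0.45·π_2 + 0.2·π_3 + 0.25·π_4
π_2 = 0.35·π_1 + 0.15·π_2 + 0.2·π_3 + 0.35·π_4
π_3 = 0.15·π_1 + 0.2·π_2 + 0.3·π_3 + 0.1·π_4
Solving with the normalization constraint gives π = (0.2811, 0.2696, 0.1763, 0.2730).
So the stationary probability of Medium is 0.2730.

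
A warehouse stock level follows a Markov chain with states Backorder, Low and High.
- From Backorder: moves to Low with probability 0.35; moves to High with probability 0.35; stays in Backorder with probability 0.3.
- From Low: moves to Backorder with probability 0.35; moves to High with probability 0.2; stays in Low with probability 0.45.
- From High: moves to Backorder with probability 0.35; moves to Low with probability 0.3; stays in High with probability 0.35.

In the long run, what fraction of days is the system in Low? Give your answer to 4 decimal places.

Let the stationary distribution be π with π = πP and π_1 + π_2 + π_3 = 1.
π_1 = 0.3·π_1 + 0.35·π_2 + 0.35·π_3
π_2 = 0.35·π_1 + 0.45·π_2 + 0.3·π_3
Solving with the normalization constraint gives π = (0.3333, 0.3725, 0.2941).
So the stationary probability of Low is 0.3725.

0.3725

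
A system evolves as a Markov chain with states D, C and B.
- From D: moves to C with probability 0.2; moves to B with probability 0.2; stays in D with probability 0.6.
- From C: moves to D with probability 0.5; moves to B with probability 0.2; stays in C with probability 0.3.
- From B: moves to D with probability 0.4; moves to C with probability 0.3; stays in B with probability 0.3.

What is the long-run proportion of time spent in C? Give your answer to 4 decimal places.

0.2469

Let the stationary distribution be π with π = πP and π_1 + π_2 + π_3 = 1.
π_1 = 0.6·π_1 + 0.5·π_2 + 0.4·π_3
π_2 = 0.2·π_1 + 0.3·π_2 + 0.3·π_3
Solving with the normalization constraint gives π = (0.5309, 0.2469, 0.2222).
So the stationary probability of C is 0.2469.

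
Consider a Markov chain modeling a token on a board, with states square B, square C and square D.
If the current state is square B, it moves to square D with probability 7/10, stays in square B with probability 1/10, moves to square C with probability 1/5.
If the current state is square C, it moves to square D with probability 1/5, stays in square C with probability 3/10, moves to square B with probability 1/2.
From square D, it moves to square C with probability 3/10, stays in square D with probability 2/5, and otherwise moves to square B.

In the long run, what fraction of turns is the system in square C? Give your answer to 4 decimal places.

Let the stationary distribution be π with π = πP and π_1 + π_2 + π_3 = 1.
π_1 = 0.1·π_1 + 0.5·π_2 + 0.3·π_3
π_2 = 0.2·π_1 + 0.3·π_2 + 0.3·π_3
Solving with the normalization constraint gives π = (0.2951, 0.2705, 0.4344).
So the stationary probability of square C is 0.2705.

0.2705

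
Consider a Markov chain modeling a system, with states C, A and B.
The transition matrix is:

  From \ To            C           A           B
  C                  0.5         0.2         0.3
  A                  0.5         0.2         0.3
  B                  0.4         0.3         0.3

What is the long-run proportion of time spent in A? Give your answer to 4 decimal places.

Let the stationary distribution be π with π = πP and π_1 + π_2 + π_3 = 1.
π_1 = 0.5·π_1 + 0.5·π_2 + 0.4·π_3
π_2 = 0.2·π_1 + 0.2·π_2 + 0.3·π_3
Solving with the normalization constraint gives π = (0.4700, 0.2300, 0.3000).
So the stationary probability of A is 0.2300.

0.2300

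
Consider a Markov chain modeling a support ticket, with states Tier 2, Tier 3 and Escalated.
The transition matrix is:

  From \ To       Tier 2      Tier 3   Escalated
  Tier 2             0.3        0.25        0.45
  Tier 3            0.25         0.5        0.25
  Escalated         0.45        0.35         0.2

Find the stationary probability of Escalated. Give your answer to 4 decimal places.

0.3003

Let the stationary distribution be π with π = πP and π_1 + π_2 + π_3 = 1.
π_1 = 0.3·π_1 + 0.25·π_2 + 0.45·π_3
π_2 = 0.25·π_1 + 0.5·π_2 + 0.35·π_3
Solving with the normalization constraint gives π = (0.3264, 0.3734, 0.3003).
So the stationary probability of Escalated is 0.3003.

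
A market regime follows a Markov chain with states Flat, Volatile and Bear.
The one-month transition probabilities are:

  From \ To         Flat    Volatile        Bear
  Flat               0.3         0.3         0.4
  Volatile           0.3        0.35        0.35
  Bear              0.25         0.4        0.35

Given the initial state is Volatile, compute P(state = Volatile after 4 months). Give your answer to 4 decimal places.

Propagate the distribution vector 4 months from Volatile.
After 0 months: (0.0000, 1.0000, 0.0000)
After 1 month: (0.3000, 0.3500, 0.3500)
After 2 months: (0.2825, 0.3525, 0.3650)
After 3 months: (0.2818, 0.3541, 0.3641)
After 4 months: (0.2818, 0.3541, 0.3641)
P(in Volatile after 4 months) = 0.3541

0.3541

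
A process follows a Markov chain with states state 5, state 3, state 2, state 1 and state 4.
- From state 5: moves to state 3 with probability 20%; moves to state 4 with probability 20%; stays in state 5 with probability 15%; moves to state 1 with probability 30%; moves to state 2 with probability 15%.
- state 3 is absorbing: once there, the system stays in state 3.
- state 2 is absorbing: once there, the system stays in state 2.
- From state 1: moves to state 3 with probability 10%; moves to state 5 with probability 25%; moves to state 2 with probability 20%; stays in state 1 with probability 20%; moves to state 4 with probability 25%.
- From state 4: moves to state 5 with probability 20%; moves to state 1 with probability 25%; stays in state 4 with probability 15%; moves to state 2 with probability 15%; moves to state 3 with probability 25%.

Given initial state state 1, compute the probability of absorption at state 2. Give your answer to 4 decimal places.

Let h(s) be the probability of absorption at state 2 starting from transient state s. Then h(state 2) = 1 and h(state 3) = 0. By first-step analysis:
h(state 5) = 0.15·h(state 5) + 0.2·0 + 0.15·1 + 0.3·h(state 1) + 0.2·h(state 4)
h(state 1) = 0.25·h(state 5) + 0.1·0 + 0.2·1 + 0.2·h(state 1) + 0.25·h(state 4)
h(state 4) = 0.2·h(state 5) + 0.25·0 + 0.15·1 + 0.25·h(state 1) + 0.15·h(state 4)
Solving: h(state 5) = 0.4703, h(state 1) = 0.5359, h(state 4) = 0.4448.
Starting from state 1, the probability is 0.5359.

0.5359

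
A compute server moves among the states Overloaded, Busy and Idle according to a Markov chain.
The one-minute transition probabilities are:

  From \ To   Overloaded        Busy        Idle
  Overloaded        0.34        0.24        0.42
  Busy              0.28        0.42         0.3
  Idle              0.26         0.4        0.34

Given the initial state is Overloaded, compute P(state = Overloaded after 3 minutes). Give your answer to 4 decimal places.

Propagate the distribution vector 3 minutes from Overloaded.
After 0 minutes: (1.0000, 0.0000, 0.0000)
After 1 minute: (0.3400, 0.2400, 0.4200)
After 2 minutes: (0.2920, 0.3504, 0.3576)
After 3 minutes: (0.2904, 0.3603, 0.3493)
P(in Overloaded after 3 minutes) = 0.2904

0.2904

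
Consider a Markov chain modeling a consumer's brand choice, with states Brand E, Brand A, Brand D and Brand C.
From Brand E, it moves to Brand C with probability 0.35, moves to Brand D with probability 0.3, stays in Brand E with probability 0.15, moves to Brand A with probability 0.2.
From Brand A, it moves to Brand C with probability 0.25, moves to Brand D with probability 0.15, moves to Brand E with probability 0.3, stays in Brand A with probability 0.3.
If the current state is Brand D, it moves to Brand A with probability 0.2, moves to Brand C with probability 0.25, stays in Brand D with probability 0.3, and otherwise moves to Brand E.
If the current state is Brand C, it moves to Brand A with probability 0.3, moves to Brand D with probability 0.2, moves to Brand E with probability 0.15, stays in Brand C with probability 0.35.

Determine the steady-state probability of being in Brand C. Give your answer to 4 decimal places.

0.3013

Let the stationary distribution be π with π = πP and π_1 + π_2 + π_3 + π_4 = 1.
π_1 = 0.15·π_1 + 0.3·π_2 + 0.25·π_3 + 0.15·π_4
π_2 = 0.2·π_1 + 0.3·π_2 + 0.2·π_3 + 0.3·π_4
π_3 = 0.3·π_1 + 0.15·π_2 + 0.3·π_3 + 0.2·π_4
Solving with the normalization constraint gives π = (0.2115, 0.2557, 0.2315, 0.3013).
So the stationary probability of Brand C is 0.3013.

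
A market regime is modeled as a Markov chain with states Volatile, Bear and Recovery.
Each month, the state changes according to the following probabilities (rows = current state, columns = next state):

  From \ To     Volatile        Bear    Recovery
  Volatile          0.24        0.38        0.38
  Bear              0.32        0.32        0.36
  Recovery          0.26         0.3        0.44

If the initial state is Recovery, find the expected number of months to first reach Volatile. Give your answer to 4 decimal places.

3.5924

Let t(s) be the expected number of months to first reach Volatile from state s, with t(Volatile) = 0. Conditioning on the first month:
t(Bear) = 1 + 0.32·t(Bear) + 0.36·t(Recovery)
t(Recovery) = 1 + 0.3·t(Bear) + 0.44·t(Recovery)
Solving: t(Bear) = 3.3724, t(Recovery) = 3.5924.
Expected months from Recovery to Volatile: 3.5924.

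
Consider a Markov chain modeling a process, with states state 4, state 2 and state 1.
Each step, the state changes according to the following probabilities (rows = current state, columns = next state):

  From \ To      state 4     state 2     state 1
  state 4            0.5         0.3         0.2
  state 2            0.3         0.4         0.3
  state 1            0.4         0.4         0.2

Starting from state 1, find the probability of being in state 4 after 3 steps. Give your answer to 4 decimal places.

0.4040

Propagate the distribution vector 3 steps from state 1.
After 0 steps: (0.0000, 0.0000, 1.0000)
After 1 step: (0.4000, 0.4000, 0.2000)
After 2 steps: (0.4000, 0.3600, 0.2400)
After 3 steps: (0.4040, 0.3600, 0.2360)
P(in state 4 after 3 steps) = 0.4040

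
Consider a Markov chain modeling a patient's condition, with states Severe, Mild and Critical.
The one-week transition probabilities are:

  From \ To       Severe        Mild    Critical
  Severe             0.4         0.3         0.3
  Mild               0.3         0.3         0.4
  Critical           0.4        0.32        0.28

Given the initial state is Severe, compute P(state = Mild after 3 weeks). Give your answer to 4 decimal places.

0.3065

Propagate the distribution vector 3 weeks from Severe.
After 0 weeks: (1.0000, 0.0000, 0.0000)
After 1 week: (0.4000, 0.3000, 0.3000)
After 2 weeks: (0.3700, 0.3060, 0.3240)
After 3 weeks: (0.3694, 0.3065, 0.3241)
P(in Mild after 3 weeks) = 0.3065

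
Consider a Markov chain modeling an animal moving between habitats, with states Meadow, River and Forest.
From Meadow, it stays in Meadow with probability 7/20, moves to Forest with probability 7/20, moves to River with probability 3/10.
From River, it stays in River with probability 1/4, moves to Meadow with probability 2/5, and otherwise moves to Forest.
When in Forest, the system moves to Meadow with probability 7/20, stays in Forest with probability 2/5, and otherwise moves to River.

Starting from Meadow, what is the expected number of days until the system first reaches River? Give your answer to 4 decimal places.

3.5514

Let t(s) be the expected number of days to first reach River from state s, with t(River) = 0. Conditioning on the first day:
t(Meadow) = 1 + 0.35·t(Meadow) + 0.35·t(Forest)
t(Forest) = 1 + 0.35·t(Meadow) + 0.4·t(Forest)
Solving: t(Meadow) = 3.5514, t(Forest) = 3.7383.
Expected days from Meadow to River: 3.5514.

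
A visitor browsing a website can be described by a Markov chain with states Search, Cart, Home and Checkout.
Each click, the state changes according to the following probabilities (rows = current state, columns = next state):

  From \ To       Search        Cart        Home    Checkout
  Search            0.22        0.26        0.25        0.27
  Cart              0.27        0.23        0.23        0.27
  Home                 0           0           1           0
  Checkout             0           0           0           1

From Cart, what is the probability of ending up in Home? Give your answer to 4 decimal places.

Let h(s) be the probability of absorption at Home starting from transient state s. Then h(Home) = 1 and h(Checkout) = 0. By first-step analysis:
h(Search) = 0.22·h(Search) + 0.26·h(Cart) + 0.25·1 + 0.27·0
h(Cart) = 0.27·h(Search) + 0.23·h(Cart) + 0.23·1 + 0.27·0
Solving: h(Search) = 0.4757, h(Cart) = 0.4655.
Starting from Cart, the probability is 0.4655.

0.4655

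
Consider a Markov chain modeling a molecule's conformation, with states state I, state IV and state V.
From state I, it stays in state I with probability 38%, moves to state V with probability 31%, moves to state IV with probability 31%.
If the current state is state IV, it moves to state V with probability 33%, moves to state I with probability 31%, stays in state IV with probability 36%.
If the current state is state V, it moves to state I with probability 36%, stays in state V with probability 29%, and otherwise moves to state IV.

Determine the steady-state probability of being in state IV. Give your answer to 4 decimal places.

Let the stationary distribution be π with π = πP and π_1 + π_2 + π_3 = 1.
π_1 = 0.38·π_1 + 0.31·π_2 + 0.36·π_3
π_2 = 0.31·π_1 + 0.36·π_2 + 0.35·π_3
Solving with the normalization constraint gives π = (0.3500, 0.3394, 0.3106).
So the stationary probability of state IV is 0.3394.

0.3394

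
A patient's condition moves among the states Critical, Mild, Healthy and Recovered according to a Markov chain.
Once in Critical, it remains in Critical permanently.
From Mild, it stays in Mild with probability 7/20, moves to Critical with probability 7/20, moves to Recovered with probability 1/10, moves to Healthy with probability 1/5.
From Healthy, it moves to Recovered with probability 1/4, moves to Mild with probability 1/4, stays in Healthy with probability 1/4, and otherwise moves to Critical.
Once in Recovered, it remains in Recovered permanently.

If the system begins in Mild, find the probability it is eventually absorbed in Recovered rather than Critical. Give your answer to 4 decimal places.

0.2857

Let h(s) be the probability of absorption at Recovered starting from transient state s. Then h(Recovered) = 1 and h(Critical) = 0. By first-step analysis:
h(Mild) = 0.35·0 + 0.35·h(Mild) + 0.2·h(Healthy) + 0.1·1
h(Healthy) = 0.25·0 + 0.25·h(Mild) + 0.25·h(Healthy) + 0.25·1
Solving: h(Mild) = 0.2857, h(Healthy) = 0.4286.
Starting from Mild, the probability is 0.2857.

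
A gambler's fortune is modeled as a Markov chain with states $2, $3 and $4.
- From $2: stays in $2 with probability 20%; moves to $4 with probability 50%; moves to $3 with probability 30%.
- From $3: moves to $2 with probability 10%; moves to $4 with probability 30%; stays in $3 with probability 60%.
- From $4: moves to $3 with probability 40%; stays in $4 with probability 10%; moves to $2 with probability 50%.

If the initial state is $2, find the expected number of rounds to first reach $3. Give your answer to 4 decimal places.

2.9787

Let t(s) be the expected number of rounds to first reach $3 from state s, with t($3) = 0. Conditioning on the first round:
t($2) = 1 + 0.2·t($2) + 0.5·t($4)
t($4) = 1 + 0.5·t($2) + 0.1·t($4)
Solving: t($2) = 2.9787, t($4) = 2.7660.
Expected rounds from $2 to $3: 2.9787.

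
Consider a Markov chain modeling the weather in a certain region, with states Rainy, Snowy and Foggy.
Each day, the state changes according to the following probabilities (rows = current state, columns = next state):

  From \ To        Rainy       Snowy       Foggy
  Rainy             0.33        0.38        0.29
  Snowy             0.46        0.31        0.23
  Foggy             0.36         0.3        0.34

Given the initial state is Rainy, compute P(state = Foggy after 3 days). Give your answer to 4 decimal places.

0.2843

Propagate the distribution vector 3 days from Rainy.
After 0 days: (1.0000, 0.0000, 0.0000)
After 1 day: (0.3300, 0.3800, 0.2900)
After 2 days: (0.3881, 0.3302, 0.2817)
After 3 days: (0.3814, 0.3344, 0.2843)
P(in Foggy after 3 days) = 0.2843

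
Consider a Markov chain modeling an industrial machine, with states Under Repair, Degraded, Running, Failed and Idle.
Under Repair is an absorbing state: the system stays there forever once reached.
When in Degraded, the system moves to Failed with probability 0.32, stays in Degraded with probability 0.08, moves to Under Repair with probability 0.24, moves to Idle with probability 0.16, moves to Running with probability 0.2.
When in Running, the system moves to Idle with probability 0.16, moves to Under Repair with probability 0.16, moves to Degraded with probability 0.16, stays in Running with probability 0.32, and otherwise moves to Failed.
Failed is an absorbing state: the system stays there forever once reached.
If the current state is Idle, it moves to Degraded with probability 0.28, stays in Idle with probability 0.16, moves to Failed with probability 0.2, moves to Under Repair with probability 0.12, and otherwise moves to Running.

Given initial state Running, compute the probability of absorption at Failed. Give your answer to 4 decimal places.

0.5686

Let h(s) be the probability of absorption at Failed starting from transient state s. Then h(Failed) = 1 and h(Under Repair) = 0. By first-step analysis:
h(Degraded) = 0.24·0 + 0.08·h(Degraded) + 0.2·h(Running) + 0.32·1 + 0.16·h(Idle)
h(Running) = 0.16·0 + 0.16·h(Degraded) + 0.32·h(Running) + 0.2·1 + 0.16·h(Idle)
h(Idle) = 0.12·0 + 0.28·h(Degraded) + 0.24·h(Running) + 0.2·1 + 0.16·h(Idle)
Solving: h(Degraded) = 0.5744, h(Running) = 0.5686, h(Idle) = 0.5920.
Starting from Running, the probability is 0.5686.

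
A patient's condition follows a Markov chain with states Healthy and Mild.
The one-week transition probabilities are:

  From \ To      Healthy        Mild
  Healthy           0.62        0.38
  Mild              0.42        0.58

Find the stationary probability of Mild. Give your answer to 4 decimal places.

Let the stationary distribution be π with π = πP and π_1 + π_2 = 1.
π_1 = 0.62·π_1 + 0.42·π_2
Solving with the normalization constraint gives π = (0.5250, 0.4750).
So the stationary probability of Mild is 0.4750.

0.4750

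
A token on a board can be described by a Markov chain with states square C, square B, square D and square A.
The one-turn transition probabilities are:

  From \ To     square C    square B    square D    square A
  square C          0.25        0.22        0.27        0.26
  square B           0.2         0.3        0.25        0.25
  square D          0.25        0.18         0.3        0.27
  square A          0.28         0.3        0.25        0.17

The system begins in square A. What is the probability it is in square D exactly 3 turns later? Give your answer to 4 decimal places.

0.2682

Propagate the distribution vector 3 turns from square A.
After 0 turns: (0.0000, 0.0000, 0.0000, 1.0000)
After 1 turn: (0.2800, 0.3000, 0.2500, 0.1700)
After 2 turns: (0.2401, 0.2476, 0.2681, 0.2442)
After 3 turns: (0.2449, 0.2486, 0.2682, 0.2382)
P(in square D after 3 turns) = 0.2682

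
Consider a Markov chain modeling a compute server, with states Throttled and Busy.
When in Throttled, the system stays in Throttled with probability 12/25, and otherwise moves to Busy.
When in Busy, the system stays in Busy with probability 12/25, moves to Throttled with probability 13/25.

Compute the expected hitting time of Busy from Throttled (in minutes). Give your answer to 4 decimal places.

Let t(s) be the expected number of minutes to first reach Busy from state s, with t(Busy) = 0. Conditioning on the first minute:
t(Throttled) = 1 + 0.48·t(Throttled)
Solving: t(Throttled) = 1.9231.
Expected minutes from Throttled to Busy: 1.9231.

1.9231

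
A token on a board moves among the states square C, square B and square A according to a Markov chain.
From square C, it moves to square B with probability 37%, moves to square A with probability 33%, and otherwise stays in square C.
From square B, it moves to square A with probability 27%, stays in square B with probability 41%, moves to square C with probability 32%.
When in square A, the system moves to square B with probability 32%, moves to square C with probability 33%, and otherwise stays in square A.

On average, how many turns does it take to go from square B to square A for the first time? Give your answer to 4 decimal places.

Let t(s) be the expected number of turns to first reach square A from state s, with t(square A) = 0. Conditioning on the first turn:
t(square C) = 1 + 0.3·t(square C) + 0.37·t(square B)
t(square B) = 1 + 0.32·t(square C) + 0.41·t(square B)
Solving: t(square C) = 3.2587, t(square B) = 3.4623.
Expected turns from square B to square A: 3.4623.

3.4623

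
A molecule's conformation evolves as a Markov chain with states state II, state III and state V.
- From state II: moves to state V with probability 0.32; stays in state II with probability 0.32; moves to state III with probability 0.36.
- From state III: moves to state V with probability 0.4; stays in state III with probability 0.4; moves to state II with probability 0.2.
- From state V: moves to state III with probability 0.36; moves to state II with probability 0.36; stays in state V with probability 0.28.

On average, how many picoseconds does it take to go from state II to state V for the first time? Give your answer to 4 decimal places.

2.8571

Let t(s) be the expected number of picoseconds to first reach state V from state s, with t(state V) = 0. Conditioning on the first picosecond:
t(state II) = 1 + 0.32·t(state II) + 0.36·t(state III)
t(state III) = 1 + 0.2·t(state II) + 0.4·t(state III)
Solving: t(state II) = 2.8571, t(state III) = 2.6190.
Expected picoseconds from state II to state V: 2.8571.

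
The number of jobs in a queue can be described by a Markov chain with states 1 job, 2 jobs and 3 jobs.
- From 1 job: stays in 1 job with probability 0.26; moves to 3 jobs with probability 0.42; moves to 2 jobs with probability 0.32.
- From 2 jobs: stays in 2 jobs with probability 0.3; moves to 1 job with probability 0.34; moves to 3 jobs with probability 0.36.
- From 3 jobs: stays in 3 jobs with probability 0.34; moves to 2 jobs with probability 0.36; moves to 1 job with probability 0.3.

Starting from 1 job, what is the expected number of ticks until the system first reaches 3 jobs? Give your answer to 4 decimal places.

Let t(s) be the expected number of ticks to first reach 3 jobs from state s, with t(3 jobs) = 0. Conditioning on the first tick:
t(1 job) = 1 + 0.26·t(1 job) + 0.32·t(2 jobs)
t(2 jobs) = 1 + 0.34·t(1 job) + 0.3·t(2 jobs)
Solving: t(1 job) = 2.4927, t(2 jobs) = 2.6393.
Expected ticks from 1 job to 3 jobs: 2.4927.

2.4927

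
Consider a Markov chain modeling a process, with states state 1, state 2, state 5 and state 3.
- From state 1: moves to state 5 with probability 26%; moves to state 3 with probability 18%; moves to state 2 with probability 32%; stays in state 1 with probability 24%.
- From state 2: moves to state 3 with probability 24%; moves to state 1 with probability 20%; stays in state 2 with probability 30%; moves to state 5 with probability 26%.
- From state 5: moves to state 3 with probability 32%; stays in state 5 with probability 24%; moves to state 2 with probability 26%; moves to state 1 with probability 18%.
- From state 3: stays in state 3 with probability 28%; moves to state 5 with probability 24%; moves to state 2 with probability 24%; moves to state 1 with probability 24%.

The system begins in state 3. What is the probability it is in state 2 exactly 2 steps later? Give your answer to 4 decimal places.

Propagate the distribution vector 2 steps from state 3.
After 0 steps: (0.0000, 0.0000, 0.0000, 1.0000)
After 1 step: (0.2400, 0.2400, 0.2400, 0.2800)
After 2 steps: (0.2160, 0.2784, 0.2496, 0.2560)
P(in state 2 after 2 steps) = 0.2784

0.2784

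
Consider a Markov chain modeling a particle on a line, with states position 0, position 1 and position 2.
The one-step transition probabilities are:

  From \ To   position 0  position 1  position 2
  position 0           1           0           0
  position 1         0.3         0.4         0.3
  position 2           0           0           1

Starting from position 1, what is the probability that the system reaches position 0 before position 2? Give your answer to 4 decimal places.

Let h(s) be the probability of absorption at position 0 starting from transient state s. Then h(position 0) = 1 and h(position 2) = 0. By first-step analysis:
h(position 1) = 0.3·1 + 0.4·h(position 1) + 0.3·0
Solving: h(position 1) = 0.5000.
Starting from position 1, the probability is 0.5000.

0.5000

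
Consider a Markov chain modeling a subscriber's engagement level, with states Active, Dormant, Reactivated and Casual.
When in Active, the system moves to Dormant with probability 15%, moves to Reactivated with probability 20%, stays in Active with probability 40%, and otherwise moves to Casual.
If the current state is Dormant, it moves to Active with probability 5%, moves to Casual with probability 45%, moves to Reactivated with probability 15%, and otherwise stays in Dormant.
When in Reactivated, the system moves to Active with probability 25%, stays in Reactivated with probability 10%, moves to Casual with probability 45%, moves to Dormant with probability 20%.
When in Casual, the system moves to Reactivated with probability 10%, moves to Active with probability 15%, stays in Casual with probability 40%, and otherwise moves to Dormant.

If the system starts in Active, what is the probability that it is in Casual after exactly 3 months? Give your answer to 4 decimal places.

Propagate the distribution vector 3 months from Active.
After 0 months: (1.0000, 0.0000, 0.0000, 0.0000)
After 1 month: (0.4000, 0.1500, 0.2000, 0.2500)
After 2 months: (0.2550, 0.2400, 0.1475, 0.3575)
After 3 months: (0.2045, 0.2769, 0.1375, 0.3811)
P(in Casual after 3 months) = 0.3811

0.3811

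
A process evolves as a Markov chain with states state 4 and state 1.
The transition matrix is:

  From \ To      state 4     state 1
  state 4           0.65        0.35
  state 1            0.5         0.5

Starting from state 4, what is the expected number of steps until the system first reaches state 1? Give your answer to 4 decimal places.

Let t(s) be the expected number of steps to first reach state 1 from state s, with t(state 1) = 0. Conditioning on the first step:
t(state 4) = 1 + 0.65·t(state 4)
Solving: t(state 4) = 2.8571.
Expected steps from state 4 to state 1: 2.8571.

2.8571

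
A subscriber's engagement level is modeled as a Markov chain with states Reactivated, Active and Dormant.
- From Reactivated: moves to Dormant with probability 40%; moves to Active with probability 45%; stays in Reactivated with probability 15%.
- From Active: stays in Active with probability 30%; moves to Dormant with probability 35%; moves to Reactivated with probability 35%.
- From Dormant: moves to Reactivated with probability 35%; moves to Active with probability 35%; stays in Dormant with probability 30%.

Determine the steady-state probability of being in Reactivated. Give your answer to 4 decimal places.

0.2917

Let the stationary distribution be π with π = πP and π_1 + π_2 + π_3 = 1.
π_1 = 0.15·π_1 + 0.35·π_2 + 0.35·π_3
π_2 = 0.45·π_1 + 0.3·π_2 + 0.35·π_3
Solving with the normalization constraint gives π = (0.2917, 0.3611, 0.3472).
So the stationary probability of Reactivated is 0.2917.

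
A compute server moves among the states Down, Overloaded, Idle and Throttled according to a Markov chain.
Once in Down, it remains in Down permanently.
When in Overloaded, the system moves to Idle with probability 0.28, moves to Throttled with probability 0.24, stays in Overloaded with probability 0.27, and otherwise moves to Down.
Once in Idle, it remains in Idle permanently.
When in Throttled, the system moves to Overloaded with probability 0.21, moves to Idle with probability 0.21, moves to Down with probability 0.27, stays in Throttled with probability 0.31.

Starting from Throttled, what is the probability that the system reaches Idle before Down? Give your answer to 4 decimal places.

0.4679

Let h(s) be the probability of absorption at Idle starting from transient state s. Then h(Idle) = 1 and h(Down) = 0. By first-step analysis:
h(Overloaded) = 0.21·0 + 0.27·h(Overloaded) + 0.28·1 + 0.24·h(Throttled)
h(Throttled) = 0.27·0 + 0.21·h(Overloaded) + 0.21·1 + 0.31·h(Throttled)
Solving: h(Overloaded) = 0.5374, h(Throttled) = 0.4679.
Starting from Throttled, the probability is 0.4679.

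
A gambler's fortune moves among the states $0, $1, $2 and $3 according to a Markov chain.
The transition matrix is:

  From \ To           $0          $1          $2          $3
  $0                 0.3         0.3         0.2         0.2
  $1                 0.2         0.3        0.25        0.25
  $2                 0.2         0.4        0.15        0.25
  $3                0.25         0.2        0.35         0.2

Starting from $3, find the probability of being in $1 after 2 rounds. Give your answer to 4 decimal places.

0.3150

Propagate the distribution vector 2 rounds from $3.
After 0 rounds: (0.0000, 0.0000, 0.0000, 1.0000)
After 1 round: (0.2500, 0.2000, 0.3500, 0.2000)
After 2 rounds: (0.2350, 0.3150, 0.2225, 0.2275)
P(in $1 after 2 rounds) = 0.3150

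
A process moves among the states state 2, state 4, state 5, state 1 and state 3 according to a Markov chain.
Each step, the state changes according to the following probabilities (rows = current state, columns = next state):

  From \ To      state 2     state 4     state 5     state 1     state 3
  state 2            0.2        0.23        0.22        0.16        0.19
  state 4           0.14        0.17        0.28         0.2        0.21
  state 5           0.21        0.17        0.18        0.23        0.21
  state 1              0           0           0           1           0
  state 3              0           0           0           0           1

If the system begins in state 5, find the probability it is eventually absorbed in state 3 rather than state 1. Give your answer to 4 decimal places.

0.4943

Let h(s) be the probability of absorption at state 3 starting from transient state s. Then h(state 3) = 1 and h(state 1) = 0. By first-step analysis:
h(state 2) = 0.2·h(state 2) + 0.23·h(state 4) + 0.22·h(state 5) + 0.16·0 + 0.19·1
h(state 4) = 0.14·h(state 2) + 0.17·h(state 4) + 0.28·h(state 5) + 0.2·0 + 0.21·1
h(state 5) = 0.21·h(state 2) + 0.17·h(state 4) + 0.18·h(state 5) + 0.23·0 + 0.21·1
Solving: h(state 2) = 0.5193, h(state 4) = 0.5073, h(state 5) = 0.4943.
Starting from state 5, the probability is 0.4943.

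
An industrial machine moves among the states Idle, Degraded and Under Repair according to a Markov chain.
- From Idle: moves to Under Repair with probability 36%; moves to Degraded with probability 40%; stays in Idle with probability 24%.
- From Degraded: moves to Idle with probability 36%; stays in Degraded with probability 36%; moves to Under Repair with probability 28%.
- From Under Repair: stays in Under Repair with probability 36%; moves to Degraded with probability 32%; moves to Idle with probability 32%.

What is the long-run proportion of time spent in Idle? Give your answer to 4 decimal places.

0.3096

Let the stationary distribution be π with π = πP and π_1 + π_2 + π_3 = 1.
π_1 = 0.24·π_1 + 0.36·π_2 + 0.32·π_3
π_2 = 0.4·π_1 + 0.36·π_2 + 0.32·π_3
Solving with the normalization constraint gives π = (0.3096, 0.3591, 0.3313).
So the stationary probability of Idle is 0.3096.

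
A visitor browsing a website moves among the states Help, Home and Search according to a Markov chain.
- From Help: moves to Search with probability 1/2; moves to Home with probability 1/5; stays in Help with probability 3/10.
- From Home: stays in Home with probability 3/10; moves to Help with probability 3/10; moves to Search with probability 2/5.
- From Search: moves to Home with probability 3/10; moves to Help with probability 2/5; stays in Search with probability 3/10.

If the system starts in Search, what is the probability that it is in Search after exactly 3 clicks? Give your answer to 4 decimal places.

0.3920

Propagate the distribution vector 3 clicks from Search.
After 0 clicks: (0.0000, 0.0000, 1.0000)
After 1 click: (0.4000, 0.3000, 0.3000)
After 2 clicks: (0.3300, 0.2600, 0.4100)
After 3 clicks: (0.3410, 0.2670, 0.3920)
P(in Search after 3 clicks) = 0.3920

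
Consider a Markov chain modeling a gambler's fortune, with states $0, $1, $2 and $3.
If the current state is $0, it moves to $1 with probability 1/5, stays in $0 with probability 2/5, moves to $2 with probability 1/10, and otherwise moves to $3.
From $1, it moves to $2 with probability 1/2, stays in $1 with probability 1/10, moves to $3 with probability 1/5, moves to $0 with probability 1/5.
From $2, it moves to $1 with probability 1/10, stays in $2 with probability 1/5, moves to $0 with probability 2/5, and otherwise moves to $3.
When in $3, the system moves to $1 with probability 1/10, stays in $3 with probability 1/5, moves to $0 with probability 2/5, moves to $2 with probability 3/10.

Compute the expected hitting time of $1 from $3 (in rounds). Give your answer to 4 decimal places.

Let t(s) be the expected number of rounds to first reach $1 from state s, with t($1) = 0. Conditioning on the first round:
t($0) = 1 + 0.4·t($0) + 0.1·t($2) + 0.3·t($3)
t($2) = 1 + 0.4·t($0) + 0.2·t($2) + 0.3·t($3)
t($3) = 1 + 0.4·t($0) + 0.3·t($2) + 0.2·t($3)
Solving: t($0) = 6.4286, t($2) = 7.1429, t($3) = 7.1429.
Expected rounds from $3 to $1: 7.1429.

7.1429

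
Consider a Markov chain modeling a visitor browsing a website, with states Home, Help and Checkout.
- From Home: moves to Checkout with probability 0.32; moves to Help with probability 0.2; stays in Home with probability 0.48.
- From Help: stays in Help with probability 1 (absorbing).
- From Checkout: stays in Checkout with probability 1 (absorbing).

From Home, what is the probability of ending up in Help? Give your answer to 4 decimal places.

0.3846

Let h(s) be the probability of absorption at Help starting from transient state s. Then h(Help) = 1 and h(Checkout) = 0. By first-step analysis:
h(Home) = 0.48·h(Home) + 0.2·1 + 0.32·0
Solving: h(Home) = 0.3846.
Starting from Home, the probability is 0.3846.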